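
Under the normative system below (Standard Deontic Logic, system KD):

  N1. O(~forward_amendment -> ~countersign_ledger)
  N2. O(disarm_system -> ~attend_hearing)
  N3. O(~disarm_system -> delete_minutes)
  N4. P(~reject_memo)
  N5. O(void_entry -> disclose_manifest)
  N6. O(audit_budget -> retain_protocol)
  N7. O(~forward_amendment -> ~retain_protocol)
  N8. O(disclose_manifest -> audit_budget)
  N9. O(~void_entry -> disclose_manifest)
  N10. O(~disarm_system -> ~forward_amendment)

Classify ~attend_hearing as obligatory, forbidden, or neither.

Premises 9 and 5 cover both cases: O(~void_entry -> disclose_manifest) and O(void_entry -> disclose_manifest). Since ~void_entry ∨ void_entry is a tautology, O(disclose_manifest) follows.
From O(disclose_manifest) and premise 8, O(disclose_manifest -> audit_budget), we obtain O(audit_budget).
With premise 6, O(audit_budget -> retain_protocol), the K-axiom yields O(retain_protocol).
Premise 7 is O(~forward_amendment -> ~retain_protocol); contrapositively O(retain_protocol -> forward_amendment). Since O(retain_protocol) holds, K gives O(forward_amendment).
The contrapositive of premise 10 (O(~disarm_system -> ~forward_amendment)) is O(forward_amendment -> disarm_system), and O(forward_amendment) is already established, so O(disarm_system).
With premise 2, O(disarm_system -> ~attend_hearing), the K-axiom yields O(~attend_hearing).
Premises 1, 3, 4 do not contribute to this derivation.
Hence ~attend_hearing is obligatory.

Obligatory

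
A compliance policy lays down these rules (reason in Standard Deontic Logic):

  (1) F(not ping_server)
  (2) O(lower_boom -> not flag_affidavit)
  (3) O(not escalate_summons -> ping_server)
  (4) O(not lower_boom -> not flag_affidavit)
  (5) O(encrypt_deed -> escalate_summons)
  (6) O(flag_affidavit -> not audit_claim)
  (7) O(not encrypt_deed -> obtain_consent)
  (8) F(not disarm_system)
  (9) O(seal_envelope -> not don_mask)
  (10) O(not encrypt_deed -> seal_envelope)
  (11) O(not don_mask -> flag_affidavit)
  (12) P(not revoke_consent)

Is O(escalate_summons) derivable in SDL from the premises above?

Yes

Premises 4 and 2 are O(not lower_boom -> not flag_affidavit) and O(lower_boom -> not flag_affidavit); every ideal world satisfies not lower_boom or lower_boom, so in either case not flag_affidavit holds — hence O(not flag_affidavit).
Premise 11, O(not don_mask -> flag_affidavit), contraposes to O(not flag_affidavit -> don_mask); with O(not flag_affidavit) we get O(don_mask).
Premise 9, O(seal_envelope -> not don_mask), contraposes to O(don_mask -> not seal_envelope); with O(don_mask) we get O(not seal_envelope).
Premise 10 is O(not encrypt_deed -> seal_envelope); contrapositively O(not seal_envelope -> encrypt_deed). Since O(not seal_envelope) holds, K gives O(encrypt_deed).
Premise 5 is O(encrypt_deed -> escalate_summons); since O(encrypt_deed), deontic closure gives O(escalate_summons).
Premises 1, 3, 6, 7, 8, 12 do not contribute to this derivation.
So O(escalate_summons) follows.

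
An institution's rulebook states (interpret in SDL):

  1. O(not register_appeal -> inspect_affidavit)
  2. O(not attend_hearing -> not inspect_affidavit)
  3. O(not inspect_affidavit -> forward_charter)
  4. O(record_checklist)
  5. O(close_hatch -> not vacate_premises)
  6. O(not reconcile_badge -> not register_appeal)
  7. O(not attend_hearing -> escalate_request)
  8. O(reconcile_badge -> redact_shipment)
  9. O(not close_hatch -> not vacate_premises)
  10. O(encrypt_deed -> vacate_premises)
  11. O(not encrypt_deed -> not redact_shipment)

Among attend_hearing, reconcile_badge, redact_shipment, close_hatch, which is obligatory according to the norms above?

By case analysis on not close_hatch: premise 9 gives O(not close_hatch -> not vacate_premises) and premise 5 gives O(close_hatch -> not vacate_premises), so O(not vacate_premises) either way.
Premise 10 is O(encrypt_deed -> vacate_premises); contrapositively O(not vacate_premises -> not encrypt_deed). Since O(not vacate_premises) holds, K gives O(not encrypt_deed).
Applying K to premise 11 (O(not encrypt_deed -> not redact_shipment)) and O(not encrypt_deed) yields O(not redact_shipment).
The contrapositive of premise 8 (O(reconcile_badge -> redact_shipment)) is O(not redact_shipment -> not reconcile_badge), and O(not redact_shipment) is already established, so O(not reconcile_badge).
With premise 6, O(not reconcile_badge -> not register_appeal), the K-axiom yields O(not register_appeal).
With premise 1, O(not register_appeal -> inspect_affidavit), the K-axiom yields O(inspect_affidavit).
Premise 2 is O(not attend_hearing -> not inspect_affidavit); contrapositively O(inspect_affidavit -> attend_hearing). Since O(inspect_affidavit) holds, K gives O(attend_hearing).
So O(attend_hearing) holds — attend_hearing is obligatory. None of the other listed options is made obligatory by any chain of premises.

attend_hearing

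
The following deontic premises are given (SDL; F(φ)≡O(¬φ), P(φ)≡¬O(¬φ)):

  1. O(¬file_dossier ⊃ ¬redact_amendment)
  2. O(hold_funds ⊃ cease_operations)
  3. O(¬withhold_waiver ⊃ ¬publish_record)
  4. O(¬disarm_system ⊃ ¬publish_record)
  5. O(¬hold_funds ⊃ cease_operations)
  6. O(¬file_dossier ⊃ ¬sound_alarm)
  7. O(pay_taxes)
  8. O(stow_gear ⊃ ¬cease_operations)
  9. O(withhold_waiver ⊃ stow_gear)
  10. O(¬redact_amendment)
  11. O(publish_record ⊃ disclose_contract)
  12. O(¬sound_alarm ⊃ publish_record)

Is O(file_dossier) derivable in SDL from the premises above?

Yes

By case analysis on hold_funds: premise 2 gives O(hold_funds ⊃ cease_operations) and premise 5 gives O(¬hold_funds ⊃ cease_operations), so O(cease_operations) either way.
Premise 8 is O(stow_gear ⊃ ¬cease_operations); contrapositively O(cease_operations ⊃ ¬stow_gear). Since O(cease_operations) holds, K gives O(¬stow_gear).
Premise 9 is O(withhold_waiver ⊃ stow_gear); contrapositively O(¬stow_gear ⊃ ¬withhold_waiver). Since O(¬stow_gear) holds, K gives O(¬withhold_waiver).
Applying K to premise 3 (O(¬withhold_waiver ⊃ ¬publish_record)) and O(¬withhold_waiver) yields O(¬publish_record).
Premise 12, O(¬sound_alarm ⊃ publish_record), contraposes to O(¬publish_record ⊃ sound_alarm); with O(¬publish_record) we get O(sound_alarm).
The contrapositive of premise 6 (O(¬file_dossier ⊃ ¬sound_alarm)) is O(sound_alarm ⊃ file_dossier), and O(sound_alarm) is already established, so O(file_dossier).
Premises 1, 4, 7, 10, 11 do not contribute to this derivation.
So O(file_dossier) follows.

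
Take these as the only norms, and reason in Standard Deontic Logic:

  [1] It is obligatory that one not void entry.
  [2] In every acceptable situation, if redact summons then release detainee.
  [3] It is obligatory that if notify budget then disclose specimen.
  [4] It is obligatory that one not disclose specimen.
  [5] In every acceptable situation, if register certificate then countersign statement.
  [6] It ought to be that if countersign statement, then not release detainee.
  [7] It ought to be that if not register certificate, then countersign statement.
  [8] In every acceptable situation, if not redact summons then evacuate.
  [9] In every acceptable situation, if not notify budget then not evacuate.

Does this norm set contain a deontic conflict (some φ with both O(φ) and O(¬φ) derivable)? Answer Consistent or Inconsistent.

Premises 7 and 5 cover both cases: O(¬register_certificate → countersign_statement) and O(register_certificate → countersign_statement). Since ¬register_certificate ∨ register_certificate is a tautology, O(countersign_statement) follows.
From O(countersign_statement) and premise 6, O(countersign_statement → ¬release_detainee), we obtain O(¬release_detainee).
Premise 2, O(redact_summons → release_detainee), contraposes to O(¬release_detainee → ¬redact_summons); with O(¬release_detainee) we get O(¬redact_summons).
Premise 8 is O(¬redact_summons → evacuate); since O(¬redact_summons), deontic closure gives O(evacuate).
Premise 9, O(¬notify_budget → ¬evacuate), contraposes to O(evacuate → notify_budget); with O(evacuate) we get O(notify_budget).
From O(notify_budget) and premise 3, O(notify_budget → disclose_specimen), we obtain O(disclose_specimen).
Yet premise 4 states O(¬disclose_specimen).
We now have both O(disclose_specimen) and O(¬disclose_specimen) — disclose_specimen is simultaneously obligatory and forbidden, violating the D-axiom.

Inconsistent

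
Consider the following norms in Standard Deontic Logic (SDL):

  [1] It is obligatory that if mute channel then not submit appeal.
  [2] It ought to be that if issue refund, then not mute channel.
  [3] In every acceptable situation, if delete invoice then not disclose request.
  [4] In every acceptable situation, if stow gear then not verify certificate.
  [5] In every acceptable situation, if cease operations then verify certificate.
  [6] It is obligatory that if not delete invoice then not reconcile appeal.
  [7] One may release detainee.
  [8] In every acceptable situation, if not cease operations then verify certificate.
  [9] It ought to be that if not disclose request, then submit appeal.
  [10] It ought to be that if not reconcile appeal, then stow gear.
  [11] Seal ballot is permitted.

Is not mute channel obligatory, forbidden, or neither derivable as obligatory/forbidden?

Obligatory

Premises 5 and 8 cover both cases: O(cease_operations → verify_certificate) and O(¬cease_operations → verify_certificate). Since cease_operations ∨ ¬cease_operations is a tautology, O(verify_certificate) follows.
The contrapositive of premise 4 (O(stow_gear → ¬verify_certificate)) is O(verify_certificate → ¬stow_gear), and O(verify_certificate) is already established, so O(¬stow_gear).
The contrapositive of premise 10 (O(¬reconcile_appeal → stow_gear)) is O(¬stow_gear → reconcile_appeal), and O(¬stow_gear) is already established, so O(reconcile_appeal).
Premise 6, O(¬delete_invoice → ¬reconcile_appeal), contraposes to O(reconcile_appeal → delete_invoice); with O(reconcile_appeal) we get O(delete_invoice).
With premise 3, O(delete_invoice → ¬disclose_request), the K-axiom yields O(¬disclose_request).
Premise 9 is O(¬disclose_request → submit_appeal); since O(¬disclose_request), deontic closure gives O(submit_appeal).
The contrapositive of premise 1 (O(mute_channel → ¬submit_appeal)) is O(submit_appeal → ¬mute_channel), and O(submit_appeal) is already established, so O(¬mute_channel).
Premises 2, 7, 11 do not contribute to this derivation.
Hence ¬mute_channel is obligatory.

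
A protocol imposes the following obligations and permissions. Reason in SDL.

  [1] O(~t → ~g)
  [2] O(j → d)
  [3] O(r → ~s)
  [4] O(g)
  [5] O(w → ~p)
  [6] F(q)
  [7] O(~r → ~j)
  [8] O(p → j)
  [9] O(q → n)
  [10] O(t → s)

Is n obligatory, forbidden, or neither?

Neither

Premise 9 is O(q → n), but O(q) is not derivable from the premises, so it does not yield O(n).
No premise or chain of K-axiom applications forces O(n), and none forces O(~n). So n is neither obligatory nor forbidden under these norms.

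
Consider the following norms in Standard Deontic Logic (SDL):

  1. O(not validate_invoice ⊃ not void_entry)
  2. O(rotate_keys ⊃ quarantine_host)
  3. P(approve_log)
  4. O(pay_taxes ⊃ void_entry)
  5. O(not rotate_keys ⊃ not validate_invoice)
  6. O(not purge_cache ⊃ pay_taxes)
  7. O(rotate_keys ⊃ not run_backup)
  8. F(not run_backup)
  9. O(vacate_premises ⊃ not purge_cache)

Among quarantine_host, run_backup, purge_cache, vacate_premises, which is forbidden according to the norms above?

vacate_premises

F(not run_backup) at premise 8 means O(run_backup).
Premise 7, O(rotate_keys ⊃ not run_backup), contraposes to O(run_backup ⊃ not rotate_keys); with O(run_backup) we get O(not rotate_keys).
From O(not rotate_keys) and premise 5, O(not rotate_keys ⊃ not validate_invoice), we obtain O(not validate_invoice).
From O(not validate_invoice) and premise 1, O(not validate_invoice ⊃ not void_entry), we obtain O(not void_entry).
Premise 4, O(pay_taxes ⊃ void_entry), contraposes to O(not void_entry ⊃ not pay_taxes); with O(not void_entry) we get O(not pay_taxes).
Premise 6 is O(not purge_cache ⊃ pay_taxes); contrapositively O(not pay_taxes ⊃ purge_cache). Since O(not pay_taxes) holds, K gives O(purge_cache).
The contrapositive of premise 9 (O(vacate_premises ⊃ not purge_cache)) is O(purge_cache ⊃ not vacate_premises), and O(purge_cache) is already established, so O(not vacate_premises).
So O(not vacate_premises) holds, i.e. vacate_premises is forbidden. None of the other listed options is forbidden under the premises.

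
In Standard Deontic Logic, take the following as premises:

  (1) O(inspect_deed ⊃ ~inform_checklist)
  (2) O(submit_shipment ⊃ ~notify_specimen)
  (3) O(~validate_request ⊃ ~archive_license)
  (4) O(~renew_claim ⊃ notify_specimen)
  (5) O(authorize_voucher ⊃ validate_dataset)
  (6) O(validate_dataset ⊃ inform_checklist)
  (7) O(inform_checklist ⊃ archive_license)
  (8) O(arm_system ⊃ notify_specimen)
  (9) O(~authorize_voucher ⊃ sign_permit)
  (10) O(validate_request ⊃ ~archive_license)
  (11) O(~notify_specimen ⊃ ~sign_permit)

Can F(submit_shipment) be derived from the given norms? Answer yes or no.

By case analysis on validate_request: premise 10 gives O(validate_request ⊃ ~archive_license) and premise 3 gives O(~validate_request ⊃ ~archive_license), so O(~archive_license) either way.
The contrapositive of premise 7 (O(inform_checklist ⊃ archive_license)) is O(~archive_license ⊃ ~inform_checklist), and O(~archive_license) is already established, so O(~inform_checklist).
Premise 6 is O(validate_dataset ⊃ inform_checklist); contrapositively O(~inform_checklist ⊃ ~validate_dataset). Since O(~inform_checklist) holds, K gives O(~validate_dataset).
The contrapositive of premise 5 (O(authorize_voucher ⊃ validate_dataset)) is O(~validate_dataset ⊃ ~authorize_voucher), and O(~validate_dataset) is already established, so O(~authorize_voucher).
Applying K to premise 9 (O(~authorize_voucher ⊃ sign_permit)) and O(~authorize_voucher) yields O(sign_permit).
Premise 11, O(~notify_specimen ⊃ ~sign_permit), contraposes to O(sign_permit ⊃ notify_specimen); with O(sign_permit) we get O(notify_specimen).
The contrapositive of premise 2 (O(submit_shipment ⊃ ~notify_specimen)) is O(notify_specimen ⊃ ~submit_shipment), and O(notify_specimen) is already established, so O(~submit_shipment).
Premises 1, 4, 8 do not contribute to this derivation.
So O(~submit_shipment) holds, i.e. F(submit_shipment). The claim follows.

Yes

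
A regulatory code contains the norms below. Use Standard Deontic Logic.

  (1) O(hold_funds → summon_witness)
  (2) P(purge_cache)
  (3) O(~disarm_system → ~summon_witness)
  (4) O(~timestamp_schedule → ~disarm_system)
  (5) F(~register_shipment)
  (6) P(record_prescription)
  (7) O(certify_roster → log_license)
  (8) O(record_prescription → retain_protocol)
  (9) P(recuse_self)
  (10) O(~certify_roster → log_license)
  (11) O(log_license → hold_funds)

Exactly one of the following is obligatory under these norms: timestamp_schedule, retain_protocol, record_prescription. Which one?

By case analysis on certify_roster: premise 7 gives O(certify_roster → log_license) and premise 10 gives O(~certify_roster → log_license), so O(log_license) either way.
From O(log_license) and premise 11, O(log_license → hold_funds), we obtain O(hold_funds).
From O(hold_funds) and premise 1, O(hold_funds → summon_witness), we obtain O(summon_witness).
Premise 3, O(~disarm_system → ~summon_witness), contraposes to O(summon_witness → disarm_system); with O(summon_witness) we get O(disarm_system).
Premise 4 is O(~timestamp_schedule → ~disarm_system); contrapositively O(disarm_system → timestamp_schedule). Since O(disarm_system) holds, K gives O(timestamp_schedule).
So O(timestamp_schedule) holds — timestamp_schedule is obligatory. None of the other listed options is made obligatory by any chain of premises.

timestamp_schedule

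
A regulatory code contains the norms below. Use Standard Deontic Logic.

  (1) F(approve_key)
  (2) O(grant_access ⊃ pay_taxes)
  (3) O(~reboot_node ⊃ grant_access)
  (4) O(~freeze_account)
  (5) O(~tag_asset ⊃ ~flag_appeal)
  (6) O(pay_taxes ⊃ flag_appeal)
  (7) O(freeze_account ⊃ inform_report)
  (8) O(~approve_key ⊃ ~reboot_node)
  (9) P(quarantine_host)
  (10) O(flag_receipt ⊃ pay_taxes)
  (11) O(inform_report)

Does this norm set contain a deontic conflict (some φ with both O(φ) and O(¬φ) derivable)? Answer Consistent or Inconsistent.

Consistent

Premise 7 is O(freeze_account ⊃ inform_report); even if O(inform_report) held, inferring O(freeze_account) would be affirming the consequent — invalid.
So O(freeze_account) is not derivable, and the apparent clash with O(~freeze_account) does not arise.
A world satisfying every obligation exists (e.g. approve_key=false, flag_appeal=true, flag_receipt=false, freeze_account=false, grant_access=true, inform_report=true, pay_taxes=true, quarantine_host=false, reboot_node=false, tag_asset=true); no atom is both obligatory and forbidden, so the set is consistent.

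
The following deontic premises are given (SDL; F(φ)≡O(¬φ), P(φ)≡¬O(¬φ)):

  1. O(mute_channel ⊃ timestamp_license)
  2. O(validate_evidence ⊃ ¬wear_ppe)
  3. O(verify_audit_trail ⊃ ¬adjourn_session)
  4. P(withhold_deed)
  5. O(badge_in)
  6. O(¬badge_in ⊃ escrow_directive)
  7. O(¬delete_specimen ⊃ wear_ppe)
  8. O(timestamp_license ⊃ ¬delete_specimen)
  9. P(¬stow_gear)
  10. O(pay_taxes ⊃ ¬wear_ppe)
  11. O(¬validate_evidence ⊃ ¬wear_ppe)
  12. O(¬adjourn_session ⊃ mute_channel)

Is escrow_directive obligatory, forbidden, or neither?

Neither

Premise 6 is O(¬badge_in ⊃ escrow_directive), but O(¬badge_in) is not derivable from the premises, so it does not yield O(escrow_directive).
No premise or chain of K-axiom applications forces O(escrow_directive), and none forces O(¬escrow_directive). So escrow_directive is neither obligatory nor forbidden under these norms.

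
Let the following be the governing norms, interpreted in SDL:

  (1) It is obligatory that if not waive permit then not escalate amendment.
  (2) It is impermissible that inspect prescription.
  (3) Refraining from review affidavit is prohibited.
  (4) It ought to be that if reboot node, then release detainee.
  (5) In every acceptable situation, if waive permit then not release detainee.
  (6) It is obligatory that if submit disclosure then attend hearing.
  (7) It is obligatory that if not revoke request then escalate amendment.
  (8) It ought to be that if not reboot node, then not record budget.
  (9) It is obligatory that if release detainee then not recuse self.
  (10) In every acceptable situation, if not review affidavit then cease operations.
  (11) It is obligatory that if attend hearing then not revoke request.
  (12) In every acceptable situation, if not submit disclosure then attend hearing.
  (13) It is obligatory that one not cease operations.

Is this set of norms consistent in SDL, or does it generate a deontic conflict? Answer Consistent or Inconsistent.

Consistent

Premise 10 is O(¬review_affidavit → cease_operations), but O(¬review_affidavit) is not derivable from the premises, so it does not yield O(cease_operations).
So O(cease_operations) is not derivable, and the apparent clash with O(¬cease_operations) does not arise.
A world satisfying every obligation exists (e.g. attend_hearing=true, cease_operations=false, escalate_amendment=true, inspect_prescription=false, reboot_node=false, record_budget=false, recuse_self=false, release_detainee=false, review_affidavit=true, revoke_request=false, submit_disclosure=false, waive_permit=true); no atom is both obligatory and forbidden, so the set is consistent.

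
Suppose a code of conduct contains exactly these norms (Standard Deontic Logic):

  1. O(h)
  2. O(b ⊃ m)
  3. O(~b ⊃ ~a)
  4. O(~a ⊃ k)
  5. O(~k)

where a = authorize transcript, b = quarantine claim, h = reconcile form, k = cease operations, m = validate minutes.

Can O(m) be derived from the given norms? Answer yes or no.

From premise 5 we have O(~k).
The contrapositive of premise 4 (O(~a ⊃ k)) is O(~k ⊃ a), and O(~k) is already established, so O(a).
Premise 3 is O(~b ⊃ ~a); contrapositively O(a ⊃ b). Since O(a) holds, K gives O(b).
With premise 2, O(b ⊃ m), the K-axiom yields O(m).
Premise 1 does not contribute to this derivation.
So O(m) follows.

Yes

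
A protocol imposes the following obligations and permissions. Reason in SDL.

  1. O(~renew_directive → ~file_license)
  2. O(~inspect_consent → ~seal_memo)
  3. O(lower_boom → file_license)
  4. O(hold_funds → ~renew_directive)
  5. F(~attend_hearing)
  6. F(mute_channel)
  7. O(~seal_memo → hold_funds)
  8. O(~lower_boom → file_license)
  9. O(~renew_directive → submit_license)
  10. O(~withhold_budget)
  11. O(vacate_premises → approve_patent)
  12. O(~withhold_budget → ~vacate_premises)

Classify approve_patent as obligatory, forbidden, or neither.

Premise 11 is O(vacate_premises → approve_patent), but O(vacate_premises) is not derivable from the premises, so it does not yield O(approve_patent).
No premise or chain of K-axiom applications forces O(approve_patent), and none forces O(~approve_patent). So approve_patent is neither obligatory nor forbidden under these norms.

Neither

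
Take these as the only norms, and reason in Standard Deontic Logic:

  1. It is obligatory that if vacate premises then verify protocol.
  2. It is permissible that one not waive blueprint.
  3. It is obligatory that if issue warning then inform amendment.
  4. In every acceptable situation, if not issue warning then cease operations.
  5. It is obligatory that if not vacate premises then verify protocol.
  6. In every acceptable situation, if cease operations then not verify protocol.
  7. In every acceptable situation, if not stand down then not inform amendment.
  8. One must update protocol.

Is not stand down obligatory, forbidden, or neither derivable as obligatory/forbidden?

By case analysis on vacate_premises: premise 1 gives O(vacate_premises → verify_protocol) and premise 5 gives O(¬vacate_premises → verify_protocol), so O(verify_protocol) either way.
The contrapositive of premise 6 (O(cease_operations → ¬verify_protocol)) is O(verify_protocol → ¬cease_operations), and O(verify_protocol) is already established, so O(¬cease_operations).
Premise 4 is O(¬issue_warning → cease_operations); contrapositively O(¬cease_operations → issue_warning). Since O(¬cease_operations) holds, K gives O(issue_warning).
With premise 3, O(issue_warning → inform_amendment), the K-axiom yields O(inform_amendment).
The contrapositive of premise 7 (O(¬stand_down → ¬inform_amendment)) is O(inform_amendment → stand_down), and O(inform_amendment) is already established, so O(stand_down).
Premises 2, 8 do not contribute to this derivation.
Thus O(stand_down), which is F(¬stand_down): ¬stand_down is forbidden.

Forbidden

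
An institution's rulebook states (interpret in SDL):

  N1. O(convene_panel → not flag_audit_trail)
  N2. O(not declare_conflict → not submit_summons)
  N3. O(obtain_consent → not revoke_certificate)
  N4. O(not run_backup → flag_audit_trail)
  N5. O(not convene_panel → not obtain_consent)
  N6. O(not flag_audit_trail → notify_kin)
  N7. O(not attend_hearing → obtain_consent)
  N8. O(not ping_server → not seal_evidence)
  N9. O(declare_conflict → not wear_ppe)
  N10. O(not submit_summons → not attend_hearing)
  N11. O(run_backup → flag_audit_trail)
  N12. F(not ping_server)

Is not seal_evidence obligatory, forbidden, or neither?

Neither

Premise 8 is O(not ping_server → not seal_evidence), but O(not ping_server) is not derivable from the premises, so it does not yield O(not seal_evidence).
No premise or chain of K-axiom applications forces O(not seal_evidence), and none forces O(seal_evidence). So not seal_evidence is neither obligatory nor forbidden under these norms.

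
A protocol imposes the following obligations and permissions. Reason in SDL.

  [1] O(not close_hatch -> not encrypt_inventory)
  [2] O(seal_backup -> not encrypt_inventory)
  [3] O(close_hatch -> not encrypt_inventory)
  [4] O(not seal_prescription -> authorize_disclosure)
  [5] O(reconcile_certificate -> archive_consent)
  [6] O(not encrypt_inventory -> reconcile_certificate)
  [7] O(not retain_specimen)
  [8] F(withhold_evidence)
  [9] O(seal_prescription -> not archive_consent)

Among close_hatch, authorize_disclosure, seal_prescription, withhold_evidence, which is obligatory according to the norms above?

authorize_disclosure

By case analysis on close_hatch: premise 3 gives O(close_hatch -> not encrypt_inventory) and premise 1 gives O(not close_hatch -> not encrypt_inventory), so O(not encrypt_inventory) either way.
Applying K to premise 6 (O(not encrypt_inventory -> reconcile_certificate)) and O(not encrypt_inventory) yields O(reconcile_certificate).
From O(reconcile_certificate) and premise 5, O(reconcile_certificate -> archive_consent), we obtain O(archive_consent).
Premise 9, O(seal_prescription -> not archive_consent), contraposes to O(archive_consent -> not seal_prescription); with O(archive_consent) we get O(not seal_prescription).
Premise 4 is O(not seal_prescription -> authorize_disclosure); since O(not seal_prescription), deontic closure gives O(authorize_disclosure).
So O(authorize_disclosure) holds — authorize_disclosure is obligatory. None of the other listed options is made obligatory by any chain of premises.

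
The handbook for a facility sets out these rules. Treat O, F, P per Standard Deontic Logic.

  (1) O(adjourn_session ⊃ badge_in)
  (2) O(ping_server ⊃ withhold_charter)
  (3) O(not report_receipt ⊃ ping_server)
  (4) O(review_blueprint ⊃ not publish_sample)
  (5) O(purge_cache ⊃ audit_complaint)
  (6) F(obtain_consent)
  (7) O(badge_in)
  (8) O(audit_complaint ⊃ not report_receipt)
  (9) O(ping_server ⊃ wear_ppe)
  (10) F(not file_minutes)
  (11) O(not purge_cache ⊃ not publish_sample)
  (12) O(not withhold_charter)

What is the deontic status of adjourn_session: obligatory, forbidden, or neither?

Neither

Premise 1 is O(adjourn_session ⊃ badge_in); even if O(badge_in) held, inferring O(adjourn_session) would be affirming the consequent — invalid.
No premise or chain of K-axiom applications forces O(adjourn_session), and none forces O(not adjourn_session). So adjourn_session is neither obligatory nor forbidden under these norms.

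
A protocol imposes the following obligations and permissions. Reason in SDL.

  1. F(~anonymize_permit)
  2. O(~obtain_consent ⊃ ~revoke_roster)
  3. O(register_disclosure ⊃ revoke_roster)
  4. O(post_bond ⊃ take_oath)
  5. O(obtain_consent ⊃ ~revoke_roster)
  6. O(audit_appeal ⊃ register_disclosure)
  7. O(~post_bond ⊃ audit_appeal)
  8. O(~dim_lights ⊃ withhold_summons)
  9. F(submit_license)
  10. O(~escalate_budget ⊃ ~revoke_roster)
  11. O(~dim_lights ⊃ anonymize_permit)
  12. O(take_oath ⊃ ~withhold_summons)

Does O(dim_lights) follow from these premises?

Yes

Premises 5 and 2 are O(obtain_consent ⊃ ~revoke_roster) and O(~obtain_consent ⊃ ~revoke_roster); every ideal world satisfies obtain_consent or ~obtain_consent, so in either case ~revoke_roster holds — hence O(~revoke_roster).
The contrapositive of premise 3 (O(register_disclosure ⊃ revoke_roster)) is O(~revoke_roster ⊃ ~register_disclosure), and O(~revoke_roster) is already established, so O(~register_disclosure).
Premise 6 is O(audit_appeal ⊃ register_disclosure); contrapositively O(~register_disclosure ⊃ ~audit_appeal). Since O(~register_disclosure) holds, K gives O(~audit_appeal).
Premise 7, O(~post_bond ⊃ audit_appeal), contraposes to O(~audit_appeal ⊃ post_bond); with O(~audit_appeal) we get O(post_bond).
From O(post_bond) and premise 4, O(post_bond ⊃ take_oath), we obtain O(take_oath).
Premise 12 is O(take_oath ⊃ ~withhold_summons); since O(take_oath), deontic closure gives O(~withhold_summons).
Premise 8, O(~dim_lights ⊃ withhold_summons), contraposes to O(~withhold_summons ⊃ dim_lights); with O(~withhold_summons) we get O(dim_lights).
Premises 1, 9, 10, 11 do not contribute to this derivation.
So O(dim_lights) follows.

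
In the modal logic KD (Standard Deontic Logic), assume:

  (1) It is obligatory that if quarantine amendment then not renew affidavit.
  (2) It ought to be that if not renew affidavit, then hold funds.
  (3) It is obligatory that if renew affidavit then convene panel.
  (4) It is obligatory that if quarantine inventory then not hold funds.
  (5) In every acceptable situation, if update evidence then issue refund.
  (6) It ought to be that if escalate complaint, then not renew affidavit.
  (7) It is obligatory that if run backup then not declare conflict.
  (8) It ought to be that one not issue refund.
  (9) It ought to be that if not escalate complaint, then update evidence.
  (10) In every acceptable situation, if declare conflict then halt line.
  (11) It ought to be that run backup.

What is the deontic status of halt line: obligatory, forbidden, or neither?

Premise 10 is O(declare_conflict → halt_line), but O(declare_conflict) is not derivable from the premises, so it does not yield O(halt_line).
No premise or chain of K-axiom applications forces O(halt_line), and none forces O(¬halt_line). So halt_line is neither obligatory nor forbidden under these norms.

Neither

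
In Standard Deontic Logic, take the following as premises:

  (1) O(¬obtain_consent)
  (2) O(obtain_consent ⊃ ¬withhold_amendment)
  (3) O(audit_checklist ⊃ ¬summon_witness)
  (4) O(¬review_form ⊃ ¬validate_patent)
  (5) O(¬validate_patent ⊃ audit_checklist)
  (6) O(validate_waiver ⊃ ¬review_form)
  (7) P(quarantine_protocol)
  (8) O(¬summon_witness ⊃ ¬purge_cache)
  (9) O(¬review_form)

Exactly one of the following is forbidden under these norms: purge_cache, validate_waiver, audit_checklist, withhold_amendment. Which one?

Premise 9 states O(¬review_form) outright.
With premise 4, O(¬review_form ⊃ ¬validate_patent), the K-axiom yields O(¬validate_patent).
From O(¬validate_patent) and premise 5, O(¬validate_patent ⊃ audit_checklist), we obtain O(audit_checklist).
From O(audit_checklist) and premise 3, O(audit_checklist ⊃ ¬summon_witness), we obtain O(¬summon_witness).
With premise 8, O(¬summon_witness ⊃ ¬purge_cache), the K-axiom yields O(¬purge_cache).
So O(¬purge_cache) holds, i.e. purge_cache is forbidden. None of the other listed options is forbidden under the premises.

purge_cache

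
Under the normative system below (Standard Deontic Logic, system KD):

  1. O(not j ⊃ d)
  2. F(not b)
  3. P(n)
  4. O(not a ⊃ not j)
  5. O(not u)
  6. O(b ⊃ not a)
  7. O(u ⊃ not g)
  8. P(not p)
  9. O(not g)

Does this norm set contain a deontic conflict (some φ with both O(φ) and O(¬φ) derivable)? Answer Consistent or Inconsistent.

Premise 7 is O(u ⊃ not g); even if O(not g) held, inferring O(u) would be affirming the consequent — invalid.
So O(u) is not derivable, and the apparent clash with O(not u) does not arise.
A world satisfying every obligation exists (e.g. a=false, b=true, d=true, g=false, j=false, n=false, p=false, u=false); no atom is both obligatory and forbidden, so the set is consistent.

Consistent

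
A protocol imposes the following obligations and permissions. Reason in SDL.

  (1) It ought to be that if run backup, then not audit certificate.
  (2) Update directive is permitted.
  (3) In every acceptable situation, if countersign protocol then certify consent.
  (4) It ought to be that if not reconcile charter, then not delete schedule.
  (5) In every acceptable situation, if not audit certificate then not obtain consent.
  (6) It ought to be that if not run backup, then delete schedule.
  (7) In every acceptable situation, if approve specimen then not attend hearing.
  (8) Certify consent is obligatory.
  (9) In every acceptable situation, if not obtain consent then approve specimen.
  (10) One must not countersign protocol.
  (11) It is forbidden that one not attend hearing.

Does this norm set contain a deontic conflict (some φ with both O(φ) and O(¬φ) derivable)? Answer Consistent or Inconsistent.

Premise 3 is O(countersign_protocol → certify_consent); even if O(certify_consent) held, inferring O(countersign_protocol) would be affirming the consequent — invalid.
So O(countersign_protocol) is not derivable, and the apparent clash with O(¬countersign_protocol) does not arise.
A world satisfying every obligation exists (e.g. approve_specimen=false, attend_hearing=true, audit_certificate=true, certify_consent=true, countersign_protocol=false, delete_schedule=true, obtain_consent=true, reconcile_charter=true, run_backup=false, update_directive=false); no atom is both obligatory and forbidden, so the set is consistent.

Consistent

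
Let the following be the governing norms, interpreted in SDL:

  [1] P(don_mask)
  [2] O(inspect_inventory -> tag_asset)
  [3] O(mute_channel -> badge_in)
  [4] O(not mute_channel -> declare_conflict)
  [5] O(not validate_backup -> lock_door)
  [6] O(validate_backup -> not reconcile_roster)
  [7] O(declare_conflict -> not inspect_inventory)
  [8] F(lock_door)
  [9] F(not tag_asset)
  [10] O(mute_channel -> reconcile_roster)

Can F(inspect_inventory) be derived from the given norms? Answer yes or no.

Yes

F(lock_door) at premise 8 means O(not lock_door).
The contrapositive of premise 5 (O(not validate_backup -> lock_door)) is O(not lock_door -> validate_backup), and O(not lock_door) is already established, so O(validate_backup).
Premise 6 is O(validate_backup -> not reconcile_roster); since O(validate_backup), deontic closure gives O(not reconcile_roster).
Premise 10, O(mute_channel -> reconcile_roster), contraposes to O(not reconcile_roster -> not mute_channel); with O(not reconcile_roster) we get O(not mute_channel).
With premise 4, O(not mute_channel -> declare_conflict), the K-axiom yields O(declare_conflict).
Premise 7 is O(declare_conflict -> not inspect_inventory); since O(declare_conflict), deontic closure gives O(not inspect_inventory).
Premises 1, 2, 3, 9 do not contribute to this derivation.
So O(not inspect_inventory) holds, i.e. F(inspect_inventory). The claim follows.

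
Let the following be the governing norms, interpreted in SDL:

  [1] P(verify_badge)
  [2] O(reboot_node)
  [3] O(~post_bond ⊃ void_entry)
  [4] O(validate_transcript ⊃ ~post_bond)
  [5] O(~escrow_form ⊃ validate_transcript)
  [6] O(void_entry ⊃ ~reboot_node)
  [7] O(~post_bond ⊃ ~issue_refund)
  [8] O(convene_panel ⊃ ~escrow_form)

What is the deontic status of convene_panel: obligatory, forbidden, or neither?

Premise 2 states O(reboot_node) outright.
Premise 6 is O(void_entry ⊃ ~reboot_node); contrapositively O(reboot_node ⊃ ~void_entry). Since O(reboot_node) holds, K gives O(~void_entry).
Premise 3, O(~post_bond ⊃ void_entry), contraposes to O(~void_entry ⊃ post_bond); with O(~void_entry) we get O(post_bond).
Premise 4 is O(validate_transcript ⊃ ~post_bond); contrapositively O(post_bond ⊃ ~validate_transcript). Since O(post_bond) holds, K gives O(~validate_transcript).
The contrapositive of premise 5 (O(~escrow_form ⊃ validate_transcript)) is O(~validate_transcript ⊃ escrow_form), and O(~validate_transcript) is already established, so O(escrow_form).
Premise 8, O(convene_panel ⊃ ~escrow_form), contraposes to O(escrow_form ⊃ ~convene_panel); with O(escrow_form) we get O(~convene_panel).
Premises 1, 7 do not contribute to this derivation.
Thus O(~convene_panel), which is F(convene_panel): convene_panel is forbidden.

Forbidden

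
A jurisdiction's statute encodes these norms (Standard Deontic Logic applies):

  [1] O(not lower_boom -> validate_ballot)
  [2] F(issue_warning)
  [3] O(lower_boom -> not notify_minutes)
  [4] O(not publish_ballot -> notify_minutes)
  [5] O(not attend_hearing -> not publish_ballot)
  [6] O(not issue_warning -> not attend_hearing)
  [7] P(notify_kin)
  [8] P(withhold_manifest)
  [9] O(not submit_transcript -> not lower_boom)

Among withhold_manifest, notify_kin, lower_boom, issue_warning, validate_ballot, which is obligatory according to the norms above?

Premise 2 is F(issue_warning), i.e. O(not issue_warning).
Premise 6 is O(not issue_warning -> not attend_hearing); since O(not issue_warning), deontic closure gives O(not attend_hearing).
Premise 5 is O(not attend_hearing -> not publish_ballot); since O(not attend_hearing), deontic closure gives O(not publish_ballot).
Premise 4 is O(not publish_ballot -> notify_minutes); since O(not publish_ballot), deontic closure gives O(notify_minutes).
Premise 3, O(lower_boom -> not notify_minutes), contraposes to O(notify_minutes -> not lower_boom); with O(notify_minutes) we get O(not lower_boom).
With premise 1, O(not lower_boom -> validate_ballot), the K-axiom yields O(validate_ballot).
So O(validate_ballot) holds — validate_ballot is obligatory. None of the other listed options is made obligatory by any chain of premises.

validate_ballot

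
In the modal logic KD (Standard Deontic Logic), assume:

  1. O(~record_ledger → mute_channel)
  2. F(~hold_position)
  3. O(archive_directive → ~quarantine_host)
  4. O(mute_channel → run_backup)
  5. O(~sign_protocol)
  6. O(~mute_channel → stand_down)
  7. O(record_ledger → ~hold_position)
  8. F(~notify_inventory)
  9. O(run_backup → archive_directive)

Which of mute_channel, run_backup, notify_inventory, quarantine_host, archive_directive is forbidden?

F(~hold_position) at premise 2 means O(hold_position).
Premise 7, O(record_ledger → ~hold_position), contraposes to O(hold_position → ~record_ledger); with O(hold_position) we get O(~record_ledger).
Premise 1 is O(~record_ledger → mute_channel); since O(~record_ledger), deontic closure gives O(mute_channel).
Applying K to premise 4 (O(mute_channel → run_backup)) and O(mute_channel) yields O(run_backup).
Applying K to premise 9 (O(run_backup → archive_directive)) and O(run_backup) yields O(archive_directive).
Applying K to premise 3 (O(archive_directive → ~quarantine_host)) and O(archive_directive) yields O(~quarantine_host).
So O(~quarantine_host) holds, i.e. quarantine_host is forbidden. None of the other listed options is forbidden under the premises.

quarantine_host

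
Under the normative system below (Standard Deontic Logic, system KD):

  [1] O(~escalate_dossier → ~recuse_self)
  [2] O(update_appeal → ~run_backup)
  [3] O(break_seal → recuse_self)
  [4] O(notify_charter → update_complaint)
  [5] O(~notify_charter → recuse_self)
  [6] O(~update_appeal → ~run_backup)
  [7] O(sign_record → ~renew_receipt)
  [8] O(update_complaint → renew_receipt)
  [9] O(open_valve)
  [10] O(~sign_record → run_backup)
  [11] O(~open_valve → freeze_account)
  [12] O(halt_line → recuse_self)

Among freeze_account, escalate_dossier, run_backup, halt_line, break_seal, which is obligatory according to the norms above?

By case analysis on update_appeal: premise 2 gives O(update_appeal → ~run_backup) and premise 6 gives O(~update_appeal → ~run_backup), so O(~run_backup) either way.
The contrapositive of premise 10 (O(~sign_record → run_backup)) is O(~run_backup → sign_record), and O(~run_backup) is already established, so O(sign_record).
Applying K to premise 7 (O(sign_record → ~renew_receipt)) and O(sign_record) yields O(~renew_receipt).
The contrapositive of premise 8 (O(update_complaint → renew_receipt)) is O(~renew_receipt → ~update_complaint), and O(~renew_receipt) is already established, so O(~update_complaint).
Premise 4, O(notify_charter → update_complaint), contraposes to O(~update_complaint → ~notify_charter); with O(~update_complaint) we get O(~notify_charter).
Applying K to premise 5 (O(~notify_charter → recuse_self)) and O(~notify_charter) yields O(recuse_self).
The contrapositive of premise 1 (O(~escalate_dossier → ~recuse_self)) is O(recuse_self → escalate_dossier), and O(recuse_self) is already established, so O(escalate_dossier).
So O(escalate_dossier) holds — escalate_dossier is obligatory. None of the other listed options is made obligatory by any chain of premises.

escalate_dossier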